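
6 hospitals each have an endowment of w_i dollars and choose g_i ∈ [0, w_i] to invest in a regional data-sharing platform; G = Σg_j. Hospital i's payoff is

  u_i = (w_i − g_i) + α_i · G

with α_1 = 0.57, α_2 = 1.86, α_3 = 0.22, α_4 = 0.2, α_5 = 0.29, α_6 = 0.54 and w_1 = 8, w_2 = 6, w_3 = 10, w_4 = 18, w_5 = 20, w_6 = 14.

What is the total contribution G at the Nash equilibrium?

∂u_i/∂g_i = α_i − 1, so hospital i contributes w_i if α_i > 1, else 0.
α_i > 1 for i ∈ {2}; NE contributions (0, 6, 0, 0, 0, 0), G = 6.

6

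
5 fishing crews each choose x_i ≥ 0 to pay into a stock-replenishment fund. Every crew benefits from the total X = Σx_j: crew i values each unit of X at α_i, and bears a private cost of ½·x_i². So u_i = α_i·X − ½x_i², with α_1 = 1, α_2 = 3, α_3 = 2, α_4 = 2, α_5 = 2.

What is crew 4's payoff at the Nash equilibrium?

Crew i's FOC: ∂u_i/∂x_i = α_i − x_i = 0, so x_i* = α_i.
NE contributions = (1, 3, 2, 2, 2); X = 10.
u_4 = α_4·X − ½·(x_4)² = 2·10 − ½·2² = 18.

18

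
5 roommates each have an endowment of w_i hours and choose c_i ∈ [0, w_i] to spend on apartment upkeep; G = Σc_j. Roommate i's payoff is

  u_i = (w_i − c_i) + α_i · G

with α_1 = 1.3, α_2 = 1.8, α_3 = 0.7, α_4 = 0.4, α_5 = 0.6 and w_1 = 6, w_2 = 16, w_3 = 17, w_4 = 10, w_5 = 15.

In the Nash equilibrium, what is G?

∂u_i/∂c_i = α_i − 1, so roommate i contributes w_i if α_i > 1, else 0.
α_i > 1 for i ∈ {1, 2}; NE contributions (6, 16, 0, 0, 0), G = 22.

22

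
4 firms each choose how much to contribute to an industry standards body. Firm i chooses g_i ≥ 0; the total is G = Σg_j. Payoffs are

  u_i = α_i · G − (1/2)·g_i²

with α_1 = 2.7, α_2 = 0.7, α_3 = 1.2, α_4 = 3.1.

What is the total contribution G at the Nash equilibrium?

Firm i's FOC: ∂u_i/∂g_i = α_i − g_i = 0, so g_i* = α_i.
NE contributions = (2.7, 0.7, 1.2, 3.1); G = 7.7.

7.7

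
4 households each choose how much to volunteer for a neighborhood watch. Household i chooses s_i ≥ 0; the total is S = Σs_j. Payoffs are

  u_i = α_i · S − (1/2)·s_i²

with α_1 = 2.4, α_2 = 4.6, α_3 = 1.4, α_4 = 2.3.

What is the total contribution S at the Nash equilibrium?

10.7

Household i's FOC: ∂u_i/∂s_i = α_i − s_i = 0, so s_i* = α_i.
NE contributions = (2.4, 4.6, 1.4, 2.3); S = 10.7.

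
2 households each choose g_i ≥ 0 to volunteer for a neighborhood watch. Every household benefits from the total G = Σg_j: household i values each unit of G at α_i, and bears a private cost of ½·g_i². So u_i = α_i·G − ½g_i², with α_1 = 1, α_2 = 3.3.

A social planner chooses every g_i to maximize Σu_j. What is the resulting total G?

8.6

Planner FOC: ∂(Σu_j)/∂g_i = (Σα_j) − g_i = 0, so g_i^SO = Σα_j = 4.3 for every i; G^SO = 8.6.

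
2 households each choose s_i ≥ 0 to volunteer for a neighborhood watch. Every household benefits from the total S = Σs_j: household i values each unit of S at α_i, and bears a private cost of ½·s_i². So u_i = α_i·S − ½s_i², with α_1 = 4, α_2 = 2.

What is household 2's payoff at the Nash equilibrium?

10

Household i's FOC: ∂u_i/∂s_i = α_i − s_i = 0, so s_i* = α_i.
NE contributions = (4, 2); S = 6.
u_2 = α_2·S − ½·(s_2)² = 2·6 − ½·2² = 10.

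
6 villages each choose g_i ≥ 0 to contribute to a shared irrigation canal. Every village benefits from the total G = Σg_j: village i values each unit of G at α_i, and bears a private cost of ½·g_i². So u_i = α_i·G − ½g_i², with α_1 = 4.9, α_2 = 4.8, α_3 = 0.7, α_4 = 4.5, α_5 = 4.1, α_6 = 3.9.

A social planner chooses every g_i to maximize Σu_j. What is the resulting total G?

137.4

Planner FOC: ∂(Σu_j)/∂g_i = (Σα_j) − g_i = 0, so g_i^SO = Σα_j = 22.9 for every i; G^SO = 137.4.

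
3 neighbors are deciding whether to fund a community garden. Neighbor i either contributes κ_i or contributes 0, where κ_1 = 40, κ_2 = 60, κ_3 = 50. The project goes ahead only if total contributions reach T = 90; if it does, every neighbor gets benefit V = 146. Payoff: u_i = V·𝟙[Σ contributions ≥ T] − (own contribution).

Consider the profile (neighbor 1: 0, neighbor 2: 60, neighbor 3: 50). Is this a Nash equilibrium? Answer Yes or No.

Total = 110 ≥ 90: provided.
Neighbor 1 (pledges 0, payoff 146): pledging 40 → total 150, payoff 106. No gain.
Neighbor 2 (pledges 60, payoff 86): dropping to 0 → total 50, payoff 0. No gain.
Neighbor 3 (pledges 50, payoff 96): dropping to 0 → total 60, payoff 0. No gain.

Yes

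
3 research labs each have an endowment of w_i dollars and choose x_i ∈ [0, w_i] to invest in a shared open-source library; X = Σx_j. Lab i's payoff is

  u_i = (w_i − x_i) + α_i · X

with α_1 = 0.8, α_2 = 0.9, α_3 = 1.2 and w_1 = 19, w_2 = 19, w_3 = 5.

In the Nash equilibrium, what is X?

5

∂u_i/∂x_i = α_i − 1, so lab i contributes w_i if α_i > 1, else 0.
α_i > 1 for i ∈ {3}; NE contributions (0, 0, 5), X = 5.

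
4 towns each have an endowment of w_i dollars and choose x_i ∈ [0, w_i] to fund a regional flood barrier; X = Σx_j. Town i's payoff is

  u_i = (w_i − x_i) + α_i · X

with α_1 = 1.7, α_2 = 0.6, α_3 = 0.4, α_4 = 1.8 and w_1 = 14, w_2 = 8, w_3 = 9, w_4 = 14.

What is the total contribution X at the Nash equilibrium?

∂u_i/∂x_i = α_i − 1, so town i contributes w_i if α_i > 1, else 0.
α_i > 1 for i ∈ {1, 4}; NE contributions (14, 0, 0, 14), X = 28.

28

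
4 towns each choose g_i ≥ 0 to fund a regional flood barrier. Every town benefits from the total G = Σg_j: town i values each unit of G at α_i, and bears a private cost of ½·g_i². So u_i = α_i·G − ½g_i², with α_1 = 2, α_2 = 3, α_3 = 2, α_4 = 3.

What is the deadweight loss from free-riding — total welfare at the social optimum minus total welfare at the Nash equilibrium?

Town i's FOC: ∂u_i/∂g_i = α_i − g_i = 0, so g_i* = α_i.
NE contributions = (2, 3, 2, 3); G = 10.
W^NE = (Σα)·G − ½Σα_i² = 10² − ½·26 = 87.
Planner sets g_i = Σα_j = 10 for every i, so G^SO = 4·10 = 40.
W^SO = (Σα)·G^SO − ½·4·(Σα)² = (4/2)·10² = 200.
Deadweight loss = W^SO − W^NE = 113.

113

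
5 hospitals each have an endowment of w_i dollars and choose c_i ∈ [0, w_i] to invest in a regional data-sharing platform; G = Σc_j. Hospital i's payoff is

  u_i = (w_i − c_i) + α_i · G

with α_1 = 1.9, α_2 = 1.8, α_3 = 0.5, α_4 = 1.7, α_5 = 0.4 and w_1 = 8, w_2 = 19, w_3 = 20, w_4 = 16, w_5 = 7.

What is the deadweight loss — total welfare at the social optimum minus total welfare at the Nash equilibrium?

143.1

∂u_i/∂c_i = α_i − 1, so hospital i contributes w_i if α_i > 1, else 0.
α_i > 1 for i ∈ {1, 2, 4}; NE contributions (8, 19, 0, 16, 0), G = 43.
W^NE = Σw_i − G^NE + (Σα_i)·G^NE = 70 + 5.3·43 = 297.9.
Planner: ∂(Σu_j)/∂c_i = Σα_j − 1 = 5.3 > 0, so everyone contributes w_i; G^SO = 70, W^SO = 70 + 5.3·70 = 441.
Deadweight loss = 143.1.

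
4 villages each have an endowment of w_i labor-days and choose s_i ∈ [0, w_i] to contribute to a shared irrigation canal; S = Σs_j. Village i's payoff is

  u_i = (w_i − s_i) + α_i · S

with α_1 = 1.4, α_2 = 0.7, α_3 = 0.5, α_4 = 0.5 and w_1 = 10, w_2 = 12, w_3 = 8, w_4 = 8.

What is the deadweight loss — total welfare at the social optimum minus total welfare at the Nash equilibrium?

58.8

∂u_i/∂s_i = α_i − 1, so village i contributes w_i if α_i > 1, else 0.
α_i > 1 for i ∈ {1}; NE contributions (10, 0, 0, 0), S = 10.
W^NE = Σw_i − S^NE + (Σα_i)·S^NE = 38 + 2.1·10 = 59.
Planner: ∂(Σu_j)/∂s_i = Σα_j − 1 = 2.1 > 0, so everyone contributes w_i; S^SO = 38, W^SO = 38 + 2.1·38 = 117.8.
Deadweight loss = 58.8.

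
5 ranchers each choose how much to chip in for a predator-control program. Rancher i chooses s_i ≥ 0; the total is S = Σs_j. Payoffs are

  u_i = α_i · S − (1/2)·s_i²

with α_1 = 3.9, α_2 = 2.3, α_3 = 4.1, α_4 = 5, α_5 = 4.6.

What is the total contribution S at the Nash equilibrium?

Rancher i's FOC: ∂u_i/∂s_i = α_i − s_i = 0, so s_i* = α_i.
NE contributions = (3.9, 2.3, 4.1, 5, 4.6); S = 19.9.

19.9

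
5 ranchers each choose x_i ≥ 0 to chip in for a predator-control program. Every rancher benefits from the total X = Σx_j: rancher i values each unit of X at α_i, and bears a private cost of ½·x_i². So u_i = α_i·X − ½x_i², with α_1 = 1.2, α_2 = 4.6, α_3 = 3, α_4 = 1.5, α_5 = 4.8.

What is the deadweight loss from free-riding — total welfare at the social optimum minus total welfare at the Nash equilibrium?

Rancher i's FOC: ∂u_i/∂x_i = α_i − x_i = 0, so x_i* = α_i.
NE contributions = (1.2, 4.6, 3, 1.5, 4.8); X = 15.1.
W^NE = (Σα)·X − ½Σα_i² = 15.1² − ½·56.89 = 199.565.
Planner sets x_i = Σα_j = 15.1 for every i, so X^SO = 5·15.1 = 75.5.
W^SO = (Σα)·X^SO − ½·5·(Σα)² = (5/2)·15.1² = 570.025.
Deadweight loss = W^SO − W^NE = 370.46.

370.46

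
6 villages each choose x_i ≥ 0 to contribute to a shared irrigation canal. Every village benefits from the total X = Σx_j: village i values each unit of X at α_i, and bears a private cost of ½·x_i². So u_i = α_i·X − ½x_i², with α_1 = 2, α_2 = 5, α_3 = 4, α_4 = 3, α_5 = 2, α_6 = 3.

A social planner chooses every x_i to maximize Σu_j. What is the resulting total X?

Planner FOC: ∂(Σu_j)/∂x_i = (Σα_j) − x_i = 0, so x_i^SO = Σα_j = 19 for every i; X^SO = 114.

114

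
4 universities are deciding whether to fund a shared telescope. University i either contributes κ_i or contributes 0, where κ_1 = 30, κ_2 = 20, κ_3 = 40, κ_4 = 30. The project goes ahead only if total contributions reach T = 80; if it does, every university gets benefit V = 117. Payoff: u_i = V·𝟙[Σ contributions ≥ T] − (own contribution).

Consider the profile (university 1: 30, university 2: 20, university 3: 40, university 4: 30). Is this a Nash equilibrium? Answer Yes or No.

No

Total = 120 ≥ 80: provided.
University 1 (pledges 30, payoff 87): dropping to 0 → total 90, payoff 117. Profitable deviation.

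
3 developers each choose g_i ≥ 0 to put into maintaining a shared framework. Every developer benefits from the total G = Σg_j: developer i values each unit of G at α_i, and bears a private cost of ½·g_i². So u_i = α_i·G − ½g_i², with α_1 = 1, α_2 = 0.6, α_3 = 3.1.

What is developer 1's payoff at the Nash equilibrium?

4.2

Developer i's FOC: ∂u_i/∂g_i = α_i − g_i = 0, so g_i* = α_i.
NE contributions = (1, 0.6, 3.1); G = 4.7.
u_1 = α_1·G − ½·(g_1)² = 1·4.7 − ½·1² = 4.2.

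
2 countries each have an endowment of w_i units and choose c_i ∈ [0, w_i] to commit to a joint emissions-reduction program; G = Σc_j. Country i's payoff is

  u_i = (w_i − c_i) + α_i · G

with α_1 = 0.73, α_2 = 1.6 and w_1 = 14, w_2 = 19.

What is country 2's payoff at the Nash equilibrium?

∂u_i/∂c_i = α_i − 1, so country i contributes w_i if α_i > 1, else 0.
α_i > 1 for i ∈ {2}; NE contributions (0, 19), G = 19.
u_2 = (19 − 19) + 1.6·19 = 30.4.

30.4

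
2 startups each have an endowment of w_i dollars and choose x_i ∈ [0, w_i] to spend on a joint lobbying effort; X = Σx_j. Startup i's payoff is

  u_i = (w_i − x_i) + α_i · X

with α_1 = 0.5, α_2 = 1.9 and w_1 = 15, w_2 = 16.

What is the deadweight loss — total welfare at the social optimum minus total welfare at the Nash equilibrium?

∂u_i/∂x_i = α_i − 1, so startup i contributes w_i if α_i > 1, else 0.
α_i > 1 for i ∈ {2}; NE contributions (0, 16), X = 16.
W^NE = Σw_i − X^NE + (Σα_i)·X^NE = 31 + 1.4·16 = 53.4.
Planner: ∂(Σu_j)/∂x_i = Σα_j − 1 = 1.4 > 0, so everyone contributes w_i; X^SO = 31, W^SO = 31 + 1.4·31 = 74.4.
Deadweight loss = 21.

21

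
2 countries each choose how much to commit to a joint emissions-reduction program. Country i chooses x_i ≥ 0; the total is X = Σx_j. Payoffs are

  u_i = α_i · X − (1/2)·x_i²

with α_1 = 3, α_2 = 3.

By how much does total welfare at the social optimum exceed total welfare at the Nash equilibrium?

9

Country i's FOC: ∂u_i/∂x_i = α_i − x_i = 0, so x_i* = α_i.
NE contributions = (3, 3); X = 6.
W^NE = (Σα)·X − ½Σα_i² = 6² − ½·18 = 27.
Planner sets x_i = Σα_j = 6 for every i, so X^SO = 2·6 = 12.
W^SO = (Σα)·X^SO − ½·2·(Σα)² = (2/2)·6² = 36.
Deadweight loss = W^SO − W^NE = 9.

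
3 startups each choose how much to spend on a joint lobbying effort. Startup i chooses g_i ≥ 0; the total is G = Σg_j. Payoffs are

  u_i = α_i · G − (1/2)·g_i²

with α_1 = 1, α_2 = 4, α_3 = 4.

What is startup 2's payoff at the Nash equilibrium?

Startup i's FOC: ∂u_i/∂g_i = α_i − g_i = 0, so g_i* = α_i.
NE contributions = (1, 4, 4); G = 9.
u_2 = α_2·G − ½·(g_2)² = 4·9 − ½·4² = 28.

28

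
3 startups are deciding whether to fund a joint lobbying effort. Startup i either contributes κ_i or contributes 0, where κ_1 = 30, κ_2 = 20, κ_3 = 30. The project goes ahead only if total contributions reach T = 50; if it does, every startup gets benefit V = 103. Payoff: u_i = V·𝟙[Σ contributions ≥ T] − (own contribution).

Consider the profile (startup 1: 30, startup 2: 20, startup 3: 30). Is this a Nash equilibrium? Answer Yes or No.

Total = 80 ≥ 50: provided.
Startup 1 (pledges 30, payoff 73): dropping to 0 → total 50, payoff 103. Profitable deviation.

No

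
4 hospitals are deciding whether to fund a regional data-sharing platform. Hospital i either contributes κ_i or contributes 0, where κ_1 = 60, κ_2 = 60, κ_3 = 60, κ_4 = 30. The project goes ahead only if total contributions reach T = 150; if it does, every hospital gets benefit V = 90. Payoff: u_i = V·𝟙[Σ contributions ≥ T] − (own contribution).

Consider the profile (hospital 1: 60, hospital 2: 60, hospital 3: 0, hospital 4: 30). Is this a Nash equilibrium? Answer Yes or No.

Yes

Total = 150 ≥ 150: provided.
Hospital 1 (pledges 60, payoff 30): dropping to 0 → total 90, payoff 0. No gain.
Hospital 2 (pledges 60, payoff 30): dropping to 0 → total 90, payoff 0. No gain.
Hospital 3 (pledges 0, payoff 90): pledging 60 → total 210, payoff 30. No gain.
Hospital 4 (pledges 30, payoff 60): dropping to 0 → total 120, payoff 0. No gain.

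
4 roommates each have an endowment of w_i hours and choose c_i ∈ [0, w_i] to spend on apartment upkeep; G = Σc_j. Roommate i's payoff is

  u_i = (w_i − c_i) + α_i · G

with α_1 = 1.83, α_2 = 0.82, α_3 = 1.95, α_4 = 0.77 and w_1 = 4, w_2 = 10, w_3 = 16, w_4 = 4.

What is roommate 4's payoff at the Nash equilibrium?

∂u_i/∂c_i = α_i − 1, so roommate i contributes w_i if α_i > 1, else 0.
α_i > 1 for i ∈ {1, 3}; NE contributions (4, 0, 16, 0), G = 20.
u_4 = (4 − 0) + 0.77·20 = 19.4.

19.4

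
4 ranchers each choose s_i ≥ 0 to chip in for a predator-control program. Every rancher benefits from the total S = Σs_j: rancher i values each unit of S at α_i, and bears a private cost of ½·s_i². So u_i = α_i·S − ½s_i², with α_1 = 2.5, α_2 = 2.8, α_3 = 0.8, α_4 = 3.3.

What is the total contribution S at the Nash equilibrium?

Rancher i's FOC: ∂u_i/∂s_i = α_i − s_i = 0, so s_i* = α_i.
NE contributions = (2.5, 2.8, 0.8, 3.3); S = 9.4.

9.4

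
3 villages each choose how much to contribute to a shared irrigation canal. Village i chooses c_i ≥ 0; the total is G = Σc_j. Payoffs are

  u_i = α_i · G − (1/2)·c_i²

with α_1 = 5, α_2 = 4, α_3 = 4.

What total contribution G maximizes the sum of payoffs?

39

Planner FOC: ∂(Σu_j)/∂c_i = (Σα_j) − c_i = 0, so c_i^SO = Σα_j = 13 for every i; G^SO = 39.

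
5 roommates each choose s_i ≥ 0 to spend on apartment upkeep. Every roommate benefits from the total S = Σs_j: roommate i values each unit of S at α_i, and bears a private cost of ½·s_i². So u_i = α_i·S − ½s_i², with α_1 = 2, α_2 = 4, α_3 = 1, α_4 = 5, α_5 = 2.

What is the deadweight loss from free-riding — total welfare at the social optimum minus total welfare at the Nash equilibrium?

319

Roommate i's FOC: ∂u_i/∂s_i = α_i − s_i = 0, so s_i* = α_i.
NE contributions = (2, 4, 1, 5, 2); S = 14.
W^NE = (Σα)·S − ½Σα_i² = 14² − ½·50 = 171.
Planner sets s_i = Σα_j = 14 for every i, so S^SO = 5·14 = 70.
W^SO = (Σα)·S^SO − ½·5·(Σα)² = (5/2)·14² = 490.
Deadweight loss = W^SO − W^NE = 319.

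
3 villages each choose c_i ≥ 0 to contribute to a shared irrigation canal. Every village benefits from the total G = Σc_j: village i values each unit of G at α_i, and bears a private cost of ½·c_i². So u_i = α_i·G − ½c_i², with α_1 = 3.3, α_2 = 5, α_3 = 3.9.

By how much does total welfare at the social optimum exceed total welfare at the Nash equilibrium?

99.97

Village i's FOC: ∂u_i/∂c_i = α_i − c_i = 0, so c_i* = α_i.
NE contributions = (3.3, 5, 3.9); G = 12.2.
W^NE = (Σα)·G − ½Σα_i² = 12.2² − ½·51.1 = 123.29.
Planner sets c_i = Σα_j = 12.2 for every i, so G^SO = 3·12.2 = 36.6.
W^SO = (Σα)·G^SO − ½·3·(Σα)² = (3/2)·12.2² = 223.26.
Deadweight loss = W^SO − W^NE = 99.97.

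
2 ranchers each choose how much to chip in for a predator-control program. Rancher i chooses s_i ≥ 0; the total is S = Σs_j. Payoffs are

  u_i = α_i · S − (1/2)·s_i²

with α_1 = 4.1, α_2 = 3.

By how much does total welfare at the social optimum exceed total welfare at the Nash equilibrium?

Rancher i's FOC: ∂u_i/∂s_i = α_i − s_i = 0, so s_i* = α_i.
NE contributions = (4.1, 3); S = 7.1.
W^NE = (Σα)·S − ½Σα_i² = 7.1² − ½·25.81 = 37.505.
Planner sets s_i = Σα_j = 7.1 for every i, so S^SO = 2·7.1 = 14.2.
W^SO = (Σα)·S^SO − ½·2·(Σα)² = (2/2)·7.1² = 50.41.
Deadweight loss = W^SO − W^NE = 12.905.

12.905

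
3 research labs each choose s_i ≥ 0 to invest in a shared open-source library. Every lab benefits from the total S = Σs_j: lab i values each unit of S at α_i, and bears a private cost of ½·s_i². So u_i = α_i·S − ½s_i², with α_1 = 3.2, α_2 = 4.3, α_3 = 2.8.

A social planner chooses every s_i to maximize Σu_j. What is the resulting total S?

Planner FOC: ∂(Σu_j)/∂s_i = (Σα_j) − s_i = 0, so s_i^SO = Σα_j = 10.3 for every i; S^SO = 30.9.

30.9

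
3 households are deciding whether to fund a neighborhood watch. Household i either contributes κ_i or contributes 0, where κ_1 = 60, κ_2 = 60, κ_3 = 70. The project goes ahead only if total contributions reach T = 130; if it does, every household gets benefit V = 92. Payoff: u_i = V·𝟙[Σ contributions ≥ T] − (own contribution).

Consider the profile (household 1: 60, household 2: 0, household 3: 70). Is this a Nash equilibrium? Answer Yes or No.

Total = 130 ≥ 130: provided.
Household 1 (pledges 60, payoff 32): dropping to 0 → total 70, payoff 0. No gain.
Household 2 (pledges 0, payoff 92): pledging 60 → total 190, payoff 32. No gain.
Household 3 (pledges 70, payoff 22): dropping to 0 → total 60, payoff 0. No gain.

Yes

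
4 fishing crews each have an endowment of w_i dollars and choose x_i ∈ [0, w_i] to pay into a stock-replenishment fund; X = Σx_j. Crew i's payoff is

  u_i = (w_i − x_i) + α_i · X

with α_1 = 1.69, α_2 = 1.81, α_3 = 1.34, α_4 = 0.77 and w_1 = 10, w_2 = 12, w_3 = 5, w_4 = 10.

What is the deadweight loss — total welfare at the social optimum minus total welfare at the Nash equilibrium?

∂u_i/∂x_i = α_i − 1, so crew i contributes w_i if α_i > 1, else 0.
α_i > 1 for i ∈ {1, 2, 3}; NE contributions (10, 12, 5, 0), X = 27.
W^NE = Σw_i − X^NE + (Σα_i)·X^NE = 37 + 4.61·27 = 161.47.
Planner: ∂(Σu_j)/∂x_i = Σα_j − 1 = 4.61 > 0, so everyone contributes w_i; X^SO = 37, W^SO = 37 + 4.61·37 = 207.57.
Deadweight loss = 46.1.

46.1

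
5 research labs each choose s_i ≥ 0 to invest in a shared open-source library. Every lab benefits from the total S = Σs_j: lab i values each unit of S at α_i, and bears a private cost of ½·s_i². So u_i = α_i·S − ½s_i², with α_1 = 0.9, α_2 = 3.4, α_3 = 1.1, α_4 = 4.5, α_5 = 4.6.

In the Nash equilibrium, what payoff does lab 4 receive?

Lab i's FOC: ∂u_i/∂s_i = α_i − s_i = 0, so s_i* = α_i.
NE contributions = (0.9, 3.4, 1.1, 4.5, 4.6); S = 14.5.
u_4 = α_4·S − ½·(s_4)² = 4.5·14.5 − ½·4.5² = 55.125.

55.125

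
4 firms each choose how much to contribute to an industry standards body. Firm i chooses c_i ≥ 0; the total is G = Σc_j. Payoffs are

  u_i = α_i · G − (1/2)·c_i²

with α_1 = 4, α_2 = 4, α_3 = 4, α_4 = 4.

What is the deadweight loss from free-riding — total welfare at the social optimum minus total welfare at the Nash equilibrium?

288

Firm i's FOC: ∂u_i/∂c_i = α_i − c_i = 0, so c_i* = α_i.
NE contributions = (4, 4, 4, 4); G = 16.
W^NE = (Σα)·G − ½Σα_i² = 16² − ½·64 = 224.
Planner sets c_i = Σα_j = 16 for every i, so G^SO = 4·16 = 64.
W^SO = (Σα)·G^SO − ½·4·(Σα)² = (4/2)·16² = 512.
Deadweight loss = W^SO − W^NE = 288.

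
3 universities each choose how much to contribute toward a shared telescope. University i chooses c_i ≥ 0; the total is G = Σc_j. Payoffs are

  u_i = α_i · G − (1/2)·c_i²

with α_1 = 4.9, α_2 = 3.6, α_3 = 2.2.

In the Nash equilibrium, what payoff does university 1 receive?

University i's FOC: ∂u_i/∂c_i = α_i − c_i = 0, so c_i* = α_i.
NE contributions = (4.9, 3.6, 2.2); G = 10.7.
u_1 = α_1·G − ½·(c_1)² = 4.9·10.7 − ½·4.9² = 40.425.

40.425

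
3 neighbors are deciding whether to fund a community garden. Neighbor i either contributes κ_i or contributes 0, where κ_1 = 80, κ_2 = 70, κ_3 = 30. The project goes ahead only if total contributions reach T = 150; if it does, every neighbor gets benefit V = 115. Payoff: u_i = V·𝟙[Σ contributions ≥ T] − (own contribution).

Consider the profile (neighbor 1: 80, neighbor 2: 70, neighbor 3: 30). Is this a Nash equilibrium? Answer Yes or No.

No

Total = 180 ≥ 150: provided.
Neighbor 1 (pledges 80, payoff 35): dropping to 0 → total 100, payoff 0. No gain.
Neighbor 2 (pledges 70, payoff 45): dropping to 0 → total 110, payoff 0. No gain.
Neighbor 3 (pledges 30, payoff 85): dropping to 0 → total 150, payoff 115. Profitable deviation.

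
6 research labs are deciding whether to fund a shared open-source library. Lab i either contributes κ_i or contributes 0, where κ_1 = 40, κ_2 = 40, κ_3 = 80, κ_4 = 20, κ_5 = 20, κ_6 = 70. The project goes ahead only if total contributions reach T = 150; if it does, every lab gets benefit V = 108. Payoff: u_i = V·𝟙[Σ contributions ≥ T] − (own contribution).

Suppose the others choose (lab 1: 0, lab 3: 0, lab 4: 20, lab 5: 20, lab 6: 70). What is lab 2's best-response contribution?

40

Others' total = 110. Contributing 40 brings total to 150 ≥ 150: gain V − κ_2 = 68.
Best response: 40.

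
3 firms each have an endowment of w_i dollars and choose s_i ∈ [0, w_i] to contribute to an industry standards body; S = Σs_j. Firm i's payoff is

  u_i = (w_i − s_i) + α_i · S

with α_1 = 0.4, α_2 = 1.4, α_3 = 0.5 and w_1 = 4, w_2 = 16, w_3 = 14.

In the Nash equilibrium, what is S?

16

∂u_i/∂s_i = α_i − 1, so firm i contributes w_i if α_i > 1, else 0.
α_i > 1 for i ∈ {2}; NE contributions (0, 16, 0), S = 16.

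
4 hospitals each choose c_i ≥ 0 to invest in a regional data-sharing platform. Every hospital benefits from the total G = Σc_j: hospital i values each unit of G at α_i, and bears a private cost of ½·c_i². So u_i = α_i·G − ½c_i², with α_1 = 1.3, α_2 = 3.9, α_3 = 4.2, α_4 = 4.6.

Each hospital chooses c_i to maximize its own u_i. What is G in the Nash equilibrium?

14

Hospital i's FOC: ∂u_i/∂c_i = α_i − c_i = 0, so c_i* = α_i.
NE contributions = (1.3, 3.9, 4.2, 4.6); G = 14.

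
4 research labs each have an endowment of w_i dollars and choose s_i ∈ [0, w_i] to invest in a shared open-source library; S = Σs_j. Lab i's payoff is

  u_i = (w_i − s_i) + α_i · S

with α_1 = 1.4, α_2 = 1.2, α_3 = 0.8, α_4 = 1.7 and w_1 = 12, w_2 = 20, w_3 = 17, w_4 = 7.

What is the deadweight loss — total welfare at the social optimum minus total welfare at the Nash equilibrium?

69.7

∂u_i/∂s_i = α_i − 1, so lab i contributes w_i if α_i > 1, else 0.
α_i > 1 for i ∈ {1, 2, 4}; NE contributions (12, 20, 0, 7), S = 39.
W^NE = Σw_i − S^NE + (Σα_i)·S^NE = 56 + 4.1·39 = 215.9.
Planner: ∂(Σu_j)/∂s_i = Σα_j − 1 = 4.1 > 0, so everyone contributes w_i; S^SO = 56, W^SO = 56 + 4.1·56 = 285.6.
Deadweight loss = 69.7.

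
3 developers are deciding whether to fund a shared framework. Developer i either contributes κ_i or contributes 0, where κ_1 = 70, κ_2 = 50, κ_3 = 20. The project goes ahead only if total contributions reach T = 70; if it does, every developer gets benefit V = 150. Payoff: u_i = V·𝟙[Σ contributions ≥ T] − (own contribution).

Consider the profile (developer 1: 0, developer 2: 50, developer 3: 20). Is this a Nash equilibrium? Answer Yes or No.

Yes

Total = 70 ≥ 70: provided.
Developer 1 (pledges 0, payoff 150): pledging 70 → total 140, payoff 80. No gain.
Developer 2 (pledges 50, payoff 100): dropping to 0 → total 20, payoff 0. No gain.
Developer 3 (pledges 20, payoff 130): dropping to 0 → total 50, payoff 0. No gain.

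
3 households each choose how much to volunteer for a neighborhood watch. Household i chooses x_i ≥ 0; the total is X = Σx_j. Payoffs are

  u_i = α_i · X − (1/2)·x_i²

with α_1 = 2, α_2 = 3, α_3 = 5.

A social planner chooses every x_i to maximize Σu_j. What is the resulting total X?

30

Planner FOC: ∂(Σu_j)/∂x_i = (Σα_j) − x_i = 0, so x_i^SO = Σα_j = 10 for every i; X^SO = 30.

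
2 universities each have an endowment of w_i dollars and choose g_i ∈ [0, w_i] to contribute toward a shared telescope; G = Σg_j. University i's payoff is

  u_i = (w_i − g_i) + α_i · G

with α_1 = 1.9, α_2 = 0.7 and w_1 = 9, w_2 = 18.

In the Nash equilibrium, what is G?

∂u_i/∂g_i = α_i − 1, so university i contributes w_i if α_i > 1, else 0.
α_i > 1 for i ∈ {1}; NE contributions (9, 0), G = 9.

9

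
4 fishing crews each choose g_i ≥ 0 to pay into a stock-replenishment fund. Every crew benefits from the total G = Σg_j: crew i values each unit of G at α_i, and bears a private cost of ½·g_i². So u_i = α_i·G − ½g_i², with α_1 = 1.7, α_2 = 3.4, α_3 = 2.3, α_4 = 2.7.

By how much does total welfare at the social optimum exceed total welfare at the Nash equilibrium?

Crew i's FOC: ∂u_i/∂g_i = α_i − g_i = 0, so g_i* = α_i.
NE contributions = (1.7, 3.4, 2.3, 2.7); G = 10.1.
W^NE = (Σα)·G − ½Σα_i² = 10.1² − ½·27.03 = 88.495.
Planner sets g_i = Σα_j = 10.1 for every i, so G^SO = 4·10.1 = 40.4.
W^SO = (Σα)·G^SO − ½·4·(Σα)² = (4/2)·10.1² = 204.02.
Deadweight loss = W^SO − W^NE = 115.525.

115.525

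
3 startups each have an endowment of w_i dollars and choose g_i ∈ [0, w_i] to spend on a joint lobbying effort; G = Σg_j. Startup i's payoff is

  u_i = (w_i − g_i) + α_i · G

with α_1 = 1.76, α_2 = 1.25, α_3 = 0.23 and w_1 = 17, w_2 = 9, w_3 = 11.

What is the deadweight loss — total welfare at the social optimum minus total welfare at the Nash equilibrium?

24.64

∂u_i/∂g_i = α_i − 1, so startup i contributes w_i if α_i > 1, else 0.
α_i > 1 for i ∈ {1, 2}; NE contributions (17, 9, 0), G = 26.
W^NE = Σw_i − G^NE + (Σα_i)·G^NE = 37 + 2.24·26 = 95.24.
Planner: ∂(Σu_j)/∂g_i = Σα_j − 1 = 2.24 > 0, so everyone contributes w_i; G^SO = 37, W^SO = 37 + 2.24·37 = 119.88.
Deadweight loss = 24.64.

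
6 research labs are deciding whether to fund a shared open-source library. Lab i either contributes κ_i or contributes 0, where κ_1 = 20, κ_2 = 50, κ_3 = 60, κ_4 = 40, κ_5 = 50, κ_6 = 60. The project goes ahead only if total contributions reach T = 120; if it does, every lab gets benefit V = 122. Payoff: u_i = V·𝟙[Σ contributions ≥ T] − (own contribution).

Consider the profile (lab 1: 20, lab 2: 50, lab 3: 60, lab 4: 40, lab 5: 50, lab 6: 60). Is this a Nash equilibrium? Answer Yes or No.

No

Total = 280 ≥ 120: provided.
Lab 1 (pledges 20, payoff 102): dropping to 0 → total 260, payoff 122. Profitable deviation.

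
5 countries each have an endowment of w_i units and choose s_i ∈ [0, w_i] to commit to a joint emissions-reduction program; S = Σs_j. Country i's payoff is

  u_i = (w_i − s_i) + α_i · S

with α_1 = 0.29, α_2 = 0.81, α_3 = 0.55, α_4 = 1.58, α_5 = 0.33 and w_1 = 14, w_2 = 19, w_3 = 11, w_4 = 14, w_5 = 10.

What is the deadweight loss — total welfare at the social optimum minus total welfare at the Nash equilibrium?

∂u_i/∂s_i = α_i − 1, so country i contributes w_i if α_i > 1, else 0.
α_i > 1 for i ∈ {4}; NE contributions (0, 0, 0, 14, 0), S = 14.
W^NE = Σw_i − S^NE + (Σα_i)·S^NE = 68 + 2.56·14 = 103.84.
Planner: ∂(Σu_j)/∂s_i = Σα_j − 1 = 2.56 > 0, so everyone contributes w_i; S^SO = 68, W^SO = 68 + 2.56·68 = 242.08.
Deadweight loss = 138.24.

138.24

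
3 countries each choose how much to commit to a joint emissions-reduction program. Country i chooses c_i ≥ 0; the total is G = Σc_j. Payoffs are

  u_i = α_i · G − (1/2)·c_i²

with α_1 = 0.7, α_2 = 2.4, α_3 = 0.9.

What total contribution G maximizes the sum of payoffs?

Planner FOC: ∂(Σu_j)/∂c_i = (Σα_j) − c_i = 0, so c_i^SO = Σα_j = 4 for every i; G^SO = 12.

12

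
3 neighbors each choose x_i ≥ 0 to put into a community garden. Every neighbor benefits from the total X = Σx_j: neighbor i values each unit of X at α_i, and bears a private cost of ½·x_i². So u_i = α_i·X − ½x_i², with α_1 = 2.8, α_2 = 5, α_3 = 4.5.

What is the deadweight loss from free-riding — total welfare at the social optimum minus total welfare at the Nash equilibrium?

102.19

Neighbor i's FOC: ∂u_i/∂x_i = α_i − x_i = 0, so x_i* = α_i.
NE contributions = (2.8, 5, 4.5); X = 12.3.
W^NE = (Σα)·X − ½Σα_i² = 12.3² − ½·53.09 = 124.745.
Planner sets x_i = Σα_j = 12.3 for every i, so X^SO = 3·12.3 = 36.9.
W^SO = (Σα)·X^SO − ½·3·(Σα)² = (3/2)·12.3² = 226.935.
Deadweight loss = W^SO − W^NE = 102.19.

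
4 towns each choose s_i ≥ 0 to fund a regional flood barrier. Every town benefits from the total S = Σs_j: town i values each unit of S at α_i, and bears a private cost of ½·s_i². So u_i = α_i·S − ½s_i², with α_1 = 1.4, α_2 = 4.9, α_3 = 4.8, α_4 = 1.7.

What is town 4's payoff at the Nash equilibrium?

Town i's FOC: ∂u_i/∂s_i = α_i − s_i = 0, so s_i* = α_i.
NE contributions = (1.4, 4.9, 4.8, 1.7); S = 12.8.
u_4 = α_4·S − ½·(s_4)² = 1.7·12.8 − ½·1.7² = 20.315.

20.315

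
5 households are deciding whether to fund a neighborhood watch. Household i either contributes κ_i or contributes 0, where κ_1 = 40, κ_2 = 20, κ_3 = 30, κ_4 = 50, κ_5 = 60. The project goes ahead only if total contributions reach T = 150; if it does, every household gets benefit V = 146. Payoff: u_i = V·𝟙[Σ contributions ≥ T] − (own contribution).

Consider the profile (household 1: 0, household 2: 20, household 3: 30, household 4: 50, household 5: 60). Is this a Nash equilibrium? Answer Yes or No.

Total = 160 ≥ 150: provided.
Household 1 (pledges 0, payoff 146): pledging 40 → total 200, payoff 106. No gain.
Household 2 (pledges 20, payoff 126): dropping to 0 → total 140, payoff 0. No gain.
Household 3 (pledges 30, payoff 116): dropping to 0 → total 130, payoff 0. No gain.
Household 4 (pledges 50, payoff 96): dropping to 0 → total 110, payoff 0. No gain.
Household 5 (pledges 60, payoff 86): dropping to 0 → total 100, payoff 0. No gain.

Yes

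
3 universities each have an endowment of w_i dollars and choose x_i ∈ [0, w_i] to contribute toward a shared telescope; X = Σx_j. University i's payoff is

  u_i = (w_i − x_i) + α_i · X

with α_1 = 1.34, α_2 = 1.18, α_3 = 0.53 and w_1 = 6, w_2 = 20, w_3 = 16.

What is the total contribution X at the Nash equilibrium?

26

∂u_i/∂x_i = α_i − 1, so university i contributes w_i if α_i > 1, else 0.
α_i > 1 for i ∈ {1, 2}; NE contributions (6, 20, 0), X = 26.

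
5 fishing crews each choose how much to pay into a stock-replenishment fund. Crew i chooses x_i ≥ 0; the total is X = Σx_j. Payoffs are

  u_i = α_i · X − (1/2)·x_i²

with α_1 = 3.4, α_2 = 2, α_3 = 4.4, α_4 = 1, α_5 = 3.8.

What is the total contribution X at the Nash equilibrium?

Crew i's FOC: ∂u_i/∂x_i = α_i − x_i = 0, so x_i* = α_i.
NE contributions = (3.4, 2, 4.4, 1, 3.8); X = 14.6.

14.6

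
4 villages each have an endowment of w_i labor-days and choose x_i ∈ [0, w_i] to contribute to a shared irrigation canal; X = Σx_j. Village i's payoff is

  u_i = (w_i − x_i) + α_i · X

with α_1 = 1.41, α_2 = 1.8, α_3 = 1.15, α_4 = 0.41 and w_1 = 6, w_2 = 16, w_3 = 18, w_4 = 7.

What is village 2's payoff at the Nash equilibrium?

∂u_i/∂x_i = α_i − 1, so village i contributes w_i if α_i > 1, else 0.
α_i > 1 for i ∈ {1, 2, 3}; NE contributions (6, 16, 18, 0), X = 40.
u_2 = (16 − 16) + 1.8·40 = 72.

72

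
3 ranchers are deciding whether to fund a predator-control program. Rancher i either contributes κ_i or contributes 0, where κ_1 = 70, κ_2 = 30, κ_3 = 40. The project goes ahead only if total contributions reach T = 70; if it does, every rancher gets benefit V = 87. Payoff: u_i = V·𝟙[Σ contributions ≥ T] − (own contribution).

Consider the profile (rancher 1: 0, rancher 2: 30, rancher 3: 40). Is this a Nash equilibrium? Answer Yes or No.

Total = 70 ≥ 70: provided.
Rancher 1 (pledges 0, payoff 87): pledging 70 → total 140, payoff 17. No gain.
Rancher 2 (pledges 30, payoff 57): dropping to 0 → total 40, payoff 0. No gain.
Rancher 3 (pledges 40, payoff 47): dropping to 0 → total 30, payoff 0. No gain.

Yes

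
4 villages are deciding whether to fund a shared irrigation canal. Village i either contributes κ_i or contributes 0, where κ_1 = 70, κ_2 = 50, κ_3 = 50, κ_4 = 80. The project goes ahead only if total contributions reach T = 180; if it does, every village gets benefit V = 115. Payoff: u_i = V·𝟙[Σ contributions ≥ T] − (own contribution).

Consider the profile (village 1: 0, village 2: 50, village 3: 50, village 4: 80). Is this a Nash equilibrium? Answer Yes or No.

Yes

Total = 180 ≥ 180: provided.
Village 1 (pledges 0, payoff 115): pledging 70 → total 250, payoff 45. No gain.
Village 2 (pledges 50, payoff 65): dropping to 0 → total 130, payoff 0. No gain.
Village 3 (pledges 50, payoff 65): dropping to 0 → total 130, payoff 0. No gain.
Village 4 (pledges 80, payoff 35): dropping to 0 → total 100, payoff 0. No gain.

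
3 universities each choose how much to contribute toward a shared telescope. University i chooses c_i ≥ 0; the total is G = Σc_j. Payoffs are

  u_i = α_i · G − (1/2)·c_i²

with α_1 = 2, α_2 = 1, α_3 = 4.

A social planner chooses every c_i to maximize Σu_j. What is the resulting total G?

21

Planner FOC: ∂(Σu_j)/∂c_i = (Σα_j) − c_i = 0, so c_i^SO = Σα_j = 7 for every i; G^SO = 21.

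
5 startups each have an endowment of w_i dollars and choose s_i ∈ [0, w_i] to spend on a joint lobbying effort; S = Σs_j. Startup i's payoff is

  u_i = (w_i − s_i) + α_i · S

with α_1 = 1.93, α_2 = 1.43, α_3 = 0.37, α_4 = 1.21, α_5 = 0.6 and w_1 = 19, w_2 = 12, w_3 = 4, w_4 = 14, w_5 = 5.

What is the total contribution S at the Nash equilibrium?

45

∂u_i/∂s_i = α_i − 1, so startup i contributes w_i if α_i > 1, else 0.
α_i > 1 for i ∈ {1, 2, 4}; NE contributions (19, 12, 0, 14, 0), S = 45.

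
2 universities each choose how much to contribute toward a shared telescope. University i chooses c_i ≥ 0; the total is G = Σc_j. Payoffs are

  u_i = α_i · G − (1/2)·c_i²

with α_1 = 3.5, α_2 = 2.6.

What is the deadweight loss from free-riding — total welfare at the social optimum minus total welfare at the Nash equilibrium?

University i's FOC: ∂u_i/∂c_i = α_i − c_i = 0, so c_i* = α_i.
NE contributions = (3.5, 2.6); G = 6.1.
W^NE = (Σα)·G − ½Σα_i² = 6.1² − ½·19.01 = 27.705.
Planner sets c_i = Σα_j = 6.1 for every i, so G^SO = 2·6.1 = 12.2.
W^SO = (Σα)·G^SO − ½·2·(Σα)² = (2/2)·6.1² = 37.21.
Deadweight loss = W^SO − W^NE = 9.505.

9.505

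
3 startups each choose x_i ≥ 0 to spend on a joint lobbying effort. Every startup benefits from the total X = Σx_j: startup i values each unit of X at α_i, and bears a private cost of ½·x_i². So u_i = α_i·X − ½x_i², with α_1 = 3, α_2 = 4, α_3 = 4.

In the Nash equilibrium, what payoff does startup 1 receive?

Startup i's FOC: ∂u_i/∂x_i = α_i − x_i = 0, so x_i* = α_i.
NE contributions = (3, 4, 4); X = 11.
u_1 = α_1·X − ½·(x_1)² = 3·11 − ½·3² = 28.5.

28.5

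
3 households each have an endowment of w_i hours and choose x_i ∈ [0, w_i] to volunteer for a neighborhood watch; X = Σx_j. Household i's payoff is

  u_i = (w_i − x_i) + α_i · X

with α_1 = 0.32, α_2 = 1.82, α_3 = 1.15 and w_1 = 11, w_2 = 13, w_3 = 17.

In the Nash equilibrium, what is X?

∂u_i/∂x_i = α_i − 1, so household i contributes w_i if α_i > 1, else 0.
α_i > 1 for i ∈ {2, 3}; NE contributions (0, 13, 17), X = 30.

30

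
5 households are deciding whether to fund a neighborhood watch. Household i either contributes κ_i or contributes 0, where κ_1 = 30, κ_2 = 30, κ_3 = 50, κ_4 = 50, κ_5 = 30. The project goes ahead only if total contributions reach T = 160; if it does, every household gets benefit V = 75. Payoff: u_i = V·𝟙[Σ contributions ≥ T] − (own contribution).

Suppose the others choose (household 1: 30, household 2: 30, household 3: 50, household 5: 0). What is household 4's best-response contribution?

Others' total = 110. Contributing 50 brings total to 160 ≥ 160: gain V − κ_4 = 25.
Best response: 50.

50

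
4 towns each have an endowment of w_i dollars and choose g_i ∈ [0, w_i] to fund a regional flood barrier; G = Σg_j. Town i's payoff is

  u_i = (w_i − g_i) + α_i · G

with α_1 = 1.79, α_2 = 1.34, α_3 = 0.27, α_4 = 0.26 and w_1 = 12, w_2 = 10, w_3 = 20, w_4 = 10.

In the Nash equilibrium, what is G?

∂u_i/∂g_i = α_i − 1, so town i contributes w_i if α_i > 1, else 0.
α_i > 1 for i ∈ {1, 2}; NE contributions (12, 10, 0, 0), G = 22.

22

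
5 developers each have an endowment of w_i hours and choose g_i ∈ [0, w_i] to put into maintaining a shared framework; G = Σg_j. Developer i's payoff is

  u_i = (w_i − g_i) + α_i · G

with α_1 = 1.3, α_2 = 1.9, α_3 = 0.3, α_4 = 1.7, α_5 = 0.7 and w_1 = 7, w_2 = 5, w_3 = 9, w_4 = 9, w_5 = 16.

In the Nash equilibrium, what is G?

∂u_i/∂g_i = α_i − 1, so developer i contributes w_i if α_i > 1, else 0.
α_i > 1 for i ∈ {1, 2, 4}; NE contributions (7, 5, 0, 9, 0), G = 21.

21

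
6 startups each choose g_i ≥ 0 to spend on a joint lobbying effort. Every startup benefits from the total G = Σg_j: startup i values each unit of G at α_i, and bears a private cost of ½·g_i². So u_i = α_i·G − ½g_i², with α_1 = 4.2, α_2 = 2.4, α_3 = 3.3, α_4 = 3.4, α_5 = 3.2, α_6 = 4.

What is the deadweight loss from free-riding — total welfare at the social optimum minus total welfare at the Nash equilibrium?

876.545

Startup i's FOC: ∂u_i/∂g_i = α_i − g_i = 0, so g_i* = α_i.
NE contributions = (4.2, 2.4, 3.3, 3.4, 3.2, 4); G = 20.5.
W^NE = (Σα)·G − ½Σα_i² = 20.5² − ½·72.09 = 384.205.
Planner sets g_i = Σα_j = 20.5 for every i, so G^SO = 6·20.5 = 123.
W^SO = (Σα)·G^SO − ½·6·(Σα)² = (6/2)·20.5² = 1260.75.
Deadweight loss = W^SO − W^NE = 876.545.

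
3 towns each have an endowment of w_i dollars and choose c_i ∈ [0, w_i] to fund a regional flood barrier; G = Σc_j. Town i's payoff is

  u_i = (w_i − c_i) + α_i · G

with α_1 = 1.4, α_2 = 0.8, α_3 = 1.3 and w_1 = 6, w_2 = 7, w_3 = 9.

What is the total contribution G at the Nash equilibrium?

15

∂u_i/∂c_i = α_i − 1, so town i contributes w_i if α_i > 1, else 0.
α_i > 1 for i ∈ {1, 3}; NE contributions (6, 0, 9), G = 15.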